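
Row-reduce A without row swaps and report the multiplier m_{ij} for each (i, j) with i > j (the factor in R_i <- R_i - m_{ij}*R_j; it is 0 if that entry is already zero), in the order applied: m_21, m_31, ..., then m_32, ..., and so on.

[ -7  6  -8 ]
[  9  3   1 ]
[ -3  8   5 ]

Forward elimination:
R2 <- R2 - (-9/7)*R1:  [     0   75/7  -65/7 ]
R3 <- R3 - (3/7)*R1:  [    0  38/7  59/7 ]
R3 <- R3 - (38/75)*R2:  [      0       0  197/15 ]
Multipliers (in order of application): m_{21} = -9/7, m_{31} = 3/7, m_{32} = 38/75

multipliers: -9/7, 3/7, 38/75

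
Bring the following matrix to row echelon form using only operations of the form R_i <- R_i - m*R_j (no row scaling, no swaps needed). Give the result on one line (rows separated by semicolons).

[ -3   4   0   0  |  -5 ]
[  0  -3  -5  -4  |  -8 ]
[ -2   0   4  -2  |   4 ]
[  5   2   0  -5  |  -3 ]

Forward elimination:
R3 <- R3 - (2/3)*R1:  [    0  -8/3     4    -2  22/3 ]
R4 <- R4 - (-5/3)*R1:  [     0   26/3      0     -5  -34/3 ]
R3 <- R3 - (8/9)*R2:  [     0      0   76/9   14/9  130/9 ]
R4 <- R4 - (-26/9)*R2:  [      0       0  -130/9  -149/9  -310/9 ]
R4 <- R4 - (-65/38)*R3:  [       0        0        0  -264/19  -185/19 ]
Row echelon form:
[ -3   4     0        0  |       -5 ]
[  0  -3    -5       -4  |       -8 ]
[  0   0  76/9     14/9  |    130/9 ]
[  0   0     0  -264/19  |  -185/19 ]

REF = [-3 4 0 0 -5; 0 -3 -5 -4 -8; 0 0 76/9 14/9 130/9; 0 0 0 -264/19 -185/19]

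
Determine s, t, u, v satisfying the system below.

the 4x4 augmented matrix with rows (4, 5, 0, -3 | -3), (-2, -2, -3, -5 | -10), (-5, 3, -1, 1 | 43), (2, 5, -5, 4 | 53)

(-4, 5, -4, 4)

Forward elimination on [A|b]:
R2 <- R2 - (-1/2)*R1:  [     0    1/2     -3  -13/2  -23/2 ]
R3 <- R3 - (-5/4)*R1:  [     0   37/4     -1  -11/4  157/4 ]
R4 <- R4 - (1/2)*R1:  [     0    5/2     -5   11/2  109/2 ]
R3 <- R3 - (37/2)*R2:  [     0      0  109/2  235/2    252 ]
R4 <- R4 - (5)*R2:  [   0    0   10   38  112 ]
R4 <- R4 - (20/109)*R3:  [        0         0         0  1792/109  7168/109 ]
Row echelon form:
[ 4    5      0        -3  |        -3 ]
[ 0  1/2     -3     -13/2  |     -23/2 ]
[ 0    0  109/2     235/2  |       252 ]
[ 0    0      0  1792/109  |  7168/109 ]
Back-substitution:
v = (7168/109) / (1792/109) = 4
u = (252 - (235/2)*(4)) / (109/2) = -4
t = (-23/2 - (-3)*(-4) - (-13/2)*(4)) / (1/2) = 5
s = (-3 - (5)*(5) - (-3)*(4)) / 4 = -4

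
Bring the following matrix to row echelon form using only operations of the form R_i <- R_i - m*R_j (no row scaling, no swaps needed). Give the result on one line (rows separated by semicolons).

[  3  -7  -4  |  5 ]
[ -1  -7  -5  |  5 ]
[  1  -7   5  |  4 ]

REF = [3 -7 -4 5; 0 -28/3 -19/3 20/3; 0 0 19/2 -1]

Forward elimination:
R2 <- R2 - (-1/3)*R1:  [     0  -28/3  -19/3   20/3 ]
R3 <- R3 - (1/3)*R1:  [     0  -14/3   19/3    7/3 ]
R3 <- R3 - (1/2)*R2:  [    0     0  19/2    -1 ]
Row echelon form:
[ 3     -7     -4  |     5 ]
[ 0  -28/3  -19/3  |  20/3 ]
[ 0      0   19/2  |    -1 ]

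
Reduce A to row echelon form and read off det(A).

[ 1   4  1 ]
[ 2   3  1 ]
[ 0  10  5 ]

Forward elimination:
R2 <- R2 - (2)*R1:  [  0  -5  -1 ]
R3 <- R3 - (-2)*R2:  [ 0  0  3 ]
Upper-triangular form:
[ 1   4   1 ]
[ 0  -5  -1 ]
[ 0   0   3 ]
det(A) = (-1)^0 * (1) * (-5) * (3) = -15  (0 row swaps -> sign +1)

det(A) = -15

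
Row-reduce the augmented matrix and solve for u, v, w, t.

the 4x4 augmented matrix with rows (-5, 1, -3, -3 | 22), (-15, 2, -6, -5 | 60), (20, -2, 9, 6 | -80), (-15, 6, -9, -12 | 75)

(-3, 4, -2, 1)

Forward elimination on [A|b]:
R2 <- R2 - (3)*R1:  [  0  -1   3   4  -6 ]
R3 <- R3 - (-4)*R1:  [  0   2  -3  -6   8 ]
R4 <- R4 - (3)*R1:  [  0   3   0  -3   9 ]
R3 <- R3 - (-2)*R2:  [  0   0   3   2  -4 ]
R4 <- R4 - (-3)*R2:  [  0   0   9   9  -9 ]
R4 <- R4 - (3)*R3:  [ 0  0  0  3  3 ]
Row echelon form:
[ -5   1  -3  -3  |  22 ]
[  0  -1   3   4  |  -6 ]
[  0   0   3   2  |  -4 ]
[  0   0   0   3  |   3 ]
Back-substitution:
t = (3) / 3 = 1
w = (-4 - (2)*(1)) / 3 = -2
v = (-6 - (3)*(-2) - (4)*(1)) / -1 = 4
u = (22 - (1)*(4) - (-3)*(-2) - (-3)*(1)) / -5 = -3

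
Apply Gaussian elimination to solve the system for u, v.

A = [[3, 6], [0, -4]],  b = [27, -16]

(1, 4)

Forward elimination on [A|b]:
Row echelon form:
[ 3   6  |   27 ]
[ 0  -4  |  -16 ]
Back-substitution:
v = (-16) / -4 = 4
u = (27 - (6)*(4)) / 3 = 1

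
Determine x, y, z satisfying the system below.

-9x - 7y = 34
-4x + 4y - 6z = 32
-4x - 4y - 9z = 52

(-3, -1, -4)

Forward elimination on [A|b]:
R2 <- R2 - (4/9)*R1:  [     0   64/9     -6  152/9 ]
R3 <- R3 - (4/9)*R1:  [     0   -8/9     -9  332/9 ]
R3 <- R3 - (-1/8)*R2:  [     0      0  -39/4     39 ]
Row echelon form:
[ -9    -7      0  |     34 ]
[  0  64/9     -6  |  152/9 ]
[  0     0  -39/4  |     39 ]
Back-substitution:
z = (39) / (-39/4) = -4
y = (152/9 - (-6)*(-4)) / (64/9) = -1
x = (34 - (-7)*(-1)) / -9 = -3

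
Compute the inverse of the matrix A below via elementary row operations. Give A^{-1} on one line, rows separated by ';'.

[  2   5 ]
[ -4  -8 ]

inverse = [-2 -5/4; 1 1/2]

Gauss-Jordan on [A | I]:
R1 <- (1/2)*R1:  [   1  5/2  |  1/2    0 ]
R2 <- R2 - (-4)*R1:  [ 0  2  |  2  1 ]
R2 <- (1/2)*R2:  [   0    1  |    1  1/2 ]
R1 <- R1 - (5/2)*R2:  [    1     0  |    -2  -5/4 ]
Right block of [I | A^{-1}] is the inverse:
[ -2  -5/4 ]
[  1   1/2 ]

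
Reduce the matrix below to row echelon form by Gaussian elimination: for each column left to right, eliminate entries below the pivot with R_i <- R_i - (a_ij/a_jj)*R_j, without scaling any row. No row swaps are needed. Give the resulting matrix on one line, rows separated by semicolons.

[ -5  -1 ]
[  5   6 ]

REF = [-5 -1; 0 5]

Forward elimination:
R2 <- R2 - (-1)*R1:  [ 0  5 ]
Row echelon form:
[ -5  -1 ]
[  0   5 ]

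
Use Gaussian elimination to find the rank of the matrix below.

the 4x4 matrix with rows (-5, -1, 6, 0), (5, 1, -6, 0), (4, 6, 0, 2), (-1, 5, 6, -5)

Row reduction:
R2 <- R2 - (-1)*R1:  [ 0  0  0  0 ]
R3 <- R3 - (-4/5)*R1:  [    0  26/5  24/5     2 ]
R4 <- R4 - (1/5)*R1:  [    0  26/5  24/5    -5 ]
R2 <-> R3   (pivot in column 2 was zero)
[ -5    -1     6   0 ]
[  0  26/5  24/5   2 ]
[  0     0     0   0 ]
[  0  26/5  24/5  -5 ]
R4 <- R4 - (1)*R2:  [  0   0   0  -7 ]
R3 <-> R4   (pivot in column 4 was zero)
[ -5    -1     6   0 ]
[  0  26/5  24/5   2 ]
[  0     0     0  -7 ]
[  0     0     0   0 ]
Row echelon form:
[ -5    -1     6   0 ]
[  0  26/5  24/5   2 ]
[  0     0     0  -7 ]
[  0     0     0   0 ]
Nonzero rows / pivot columns: 3

rank(A) = 3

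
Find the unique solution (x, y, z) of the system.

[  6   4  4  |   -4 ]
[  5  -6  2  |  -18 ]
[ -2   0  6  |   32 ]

(-4, 1, 4)

Forward elimination on [A|b]:
R2 <- R2 - (5/6)*R1:  [     0  -28/3   -4/3  -44/3 ]
R3 <- R3 - (-1/3)*R1:  [    0   4/3  22/3  92/3 ]
R3 <- R3 - (-1/7)*R2:  [     0      0   50/7  200/7 ]
Row echelon form:
[ 6      4     4  |     -4 ]
[ 0  -28/3  -4/3  |  -44/3 ]
[ 0      0  50/7  |  200/7 ]
Back-substitution:
z = (200/7) / (50/7) = 4
y = (-44/3 - (-4/3)*(4)) / (-28/3) = 1
x = (-4 - (4)*(1) - (4)*(4)) / 6 = -4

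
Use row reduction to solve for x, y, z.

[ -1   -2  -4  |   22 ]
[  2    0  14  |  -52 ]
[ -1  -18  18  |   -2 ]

Forward elimination on [A|b]:
R2 <- R2 - (-2)*R1:  [  0  -4   6  -8 ]
R3 <- R3 - (1)*R1:  [   0  -16   22  -24 ]
R3 <- R3 - (4)*R2:  [  0   0  -2   8 ]
Row echelon form:
[ -1  -2  -4  |  22 ]
[  0  -4   6  |  -8 ]
[  0   0  -2  |   8 ]
Back-substitution:
z = (8) / -2 = -4
y = (-8 - (6)*(-4)) / -4 = -4
x = (22 - (-2)*(-4) - (-4)*(-4)) / -1 = 2

(2, -4, -4)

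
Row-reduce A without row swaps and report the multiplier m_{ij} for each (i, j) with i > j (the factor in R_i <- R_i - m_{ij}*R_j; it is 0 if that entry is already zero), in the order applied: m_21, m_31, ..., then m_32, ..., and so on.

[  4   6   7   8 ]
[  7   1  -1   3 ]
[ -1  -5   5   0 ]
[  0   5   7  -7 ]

multipliers: 7/4, -1/4, 0, 7/19, -10/19, 1/442

Forward elimination:
R2 <- R2 - (7/4)*R1:  [     0  -19/2  -53/4    -11 ]
R3 <- R3 - (-1/4)*R1:  [    0  -7/2  27/4     2 ]
R4: entry in column 1 is already 0 -> m_{41} = 0 (no row operation needed)
R3 <- R3 - (7/19)*R2:  [      0       0  221/19  115/19 ]
R4 <- R4 - (-10/19)*R2:  [       0        0     1/38  -243/19 ]
R4 <- R4 - (1/442)*R3:  [         0          0          0  -5659/442 ]
Multipliers (in order of application): m_{21} = 7/4, m_{31} = -1/4, m_{41} = 0, m_{32} = 7/19, m_{42} = -10/19, m_{43} = 1/442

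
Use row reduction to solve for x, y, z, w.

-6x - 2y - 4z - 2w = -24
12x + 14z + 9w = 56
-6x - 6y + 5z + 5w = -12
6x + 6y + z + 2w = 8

Forward elimination on [A|b]:
R2 <- R2 - (-2)*R1:  [  0  -4   6   5   8 ]
R3 <- R3 - (1)*R1:  [  0  -4   9   7  12 ]
R4 <- R4 - (-1)*R1:  [   0    4   -3    0  -16 ]
R3 <- R3 - (1)*R2:  [ 0  0  3  2  4 ]
R4 <- R4 - (-1)*R2:  [  0   0   3   5  -8 ]
R4 <- R4 - (1)*R3:  [   0    0    0    3  -12 ]
Row echelon form:
[ -6  -2  -4  -2  |  -24 ]
[  0  -4   6   5  |    8 ]
[  0   0   3   2  |    4 ]
[  0   0   0   3  |  -12 ]
Back-substitution:
w = (-12) / 3 = -4
z = (4 - (2)*(-4)) / 3 = 4
y = (8 - (6)*(4) - (5)*(-4)) / -4 = -1
x = (-24 - (-2)*(-1) - (-4)*(4) - (-2)*(-4)) / -6 = 3

(3, -1, 4, -4)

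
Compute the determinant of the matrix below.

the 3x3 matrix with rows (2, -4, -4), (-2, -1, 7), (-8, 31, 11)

Forward elimination:
R2 <- R2 - (-1)*R1:  [  0  -5   3 ]
R3 <- R3 - (-4)*R1:  [  0  15  -5 ]
R3 <- R3 - (-3)*R2:  [ 0  0  4 ]
Upper-triangular form:
[ 2  -4  -4 ]
[ 0  -5   3 ]
[ 0   0   4 ]
det(A) = (-1)^0 * (2) * (-5) * (4) = -40  (0 row swaps -> sign +1)

det(A) = -40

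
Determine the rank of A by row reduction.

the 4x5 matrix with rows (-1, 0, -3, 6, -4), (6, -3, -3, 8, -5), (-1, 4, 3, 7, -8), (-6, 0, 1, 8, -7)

Row reduction:
R2 <- R2 - (-6)*R1:  [   0   -3  -21   44  -29 ]
R3 <- R3 - (1)*R1:  [  0   4   6   1  -4 ]
R4 <- R4 - (6)*R1:  [   0    0   19  -28   17 ]
R3 <- R3 - (-4/3)*R2:  [      0       0     -22   179/3  -128/3 ]
R4 <- R4 - (-19/22)*R3:  [       0        0        0  1553/66  -655/33 ]
Row echelon form:
[ -1   0   -3        6       -4 ]
[  0  -3  -21       44      -29 ]
[  0   0  -22    179/3   -128/3 ]
[  0   0    0  1553/66  -655/33 ]
Nonzero rows / pivot columns: 4

rank(A) = 4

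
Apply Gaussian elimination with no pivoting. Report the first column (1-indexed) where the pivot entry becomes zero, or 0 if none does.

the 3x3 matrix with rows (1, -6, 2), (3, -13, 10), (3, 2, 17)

Naive forward elimination:
R2 <- R2 - (3)*R1:  [ 0  5  4 ]
R3 <- R3 - (3)*R1:  [  0  20  11 ]
R3 <- R3 - (4)*R2:  [  0   0  -5 ]
All pivots nonzero; naive elimination completes without hitting a zero pivot.

first zero-pivot column = 0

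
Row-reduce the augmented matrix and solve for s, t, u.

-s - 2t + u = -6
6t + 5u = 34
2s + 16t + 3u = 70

(0, 4, 2)

Forward elimination on [A|b]:
R3 <- R3 - (-2)*R1:  [  0  12   5  58 ]
R3 <- R3 - (2)*R2:  [   0    0   -5  -10 ]
Row echelon form:
[ -1  -2   1  |   -6 ]
[  0   6   5  |   34 ]
[  0   0  -5  |  -10 ]
Back-substitution:
u = (-10) / -5 = 2
t = (34 - (5)*(2)) / 6 = 4
s = (-6 - (-2)*(4) - (1)*(2)) / -1 = 0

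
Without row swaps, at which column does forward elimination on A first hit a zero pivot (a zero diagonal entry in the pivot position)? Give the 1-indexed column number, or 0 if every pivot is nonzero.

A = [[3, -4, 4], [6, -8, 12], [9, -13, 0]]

Naive forward elimination:
R2 <- R2 - (2)*R1:  [ 0  0  4 ]
R3 <- R3 - (3)*R1:  [   0   -1  -12 ]
Matrix at this point:
[ 3  -4    4 ]
[ 0   0    4 ]
[ 0  -1  -12 ]
Pivot entry (2,2) is zero but row 3 has -1 in column 2 -> naive elimination stops; a row interchange (e.g. R2 <-> R3) would be required here.

first zero-pivot column = 2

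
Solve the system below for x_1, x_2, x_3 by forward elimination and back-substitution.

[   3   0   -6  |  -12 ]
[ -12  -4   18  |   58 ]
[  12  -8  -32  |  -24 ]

(-2, -4, 1)

Forward elimination on [A|b]:
R2 <- R2 - (-4)*R1:  [  0  -4  -6  10 ]
R3 <- R3 - (4)*R1:  [  0  -8  -8  24 ]
R3 <- R3 - (2)*R2:  [ 0  0  4  4 ]
Row echelon form:
[ 3   0  -6  |  -12 ]
[ 0  -4  -6  |   10 ]
[ 0   0   4  |    4 ]
Back-substitution:
x_3 = (4) / 4 = 1
x_2 = (10 - (-6)*(1)) / -4 = -4
x_1 = (-12 - (-6)*(1)) / 3 = -2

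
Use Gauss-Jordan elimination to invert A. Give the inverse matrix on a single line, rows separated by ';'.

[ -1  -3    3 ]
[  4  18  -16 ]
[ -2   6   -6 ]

inverse = [-1/2 0 -1/4; 7/3 1/2 -1/6; 5/2 1/2 -1/4]

Gauss-Jordan on [A | I]:
R1 <- (1/-1)*R1:  [  1   3  -3  |  -1   0   0 ]
R2 <- R2 - (4)*R1:  [  0   6  -4  |   4   1   0 ]
R3 <- R3 - (-2)*R1:  [   0   12  -12  |   -2    0    1 ]
R2 <- (1/6)*R2:  [    0     1  -2/3  |   2/3   1/6     0 ]
R1 <- R1 - (3)*R2:  [    1     0    -1  |    -3  -1/2     0 ]
R3 <- R3 - (12)*R2:  [   0    0   -4  |  -10   -2    1 ]
R3 <- (1/-4)*R3:  [    0     0     1  |   5/2   1/2  -1/4 ]
R1 <- R1 - (-1)*R3:  [    1     0     0  |  -1/2     0  -1/4 ]
R2 <- R2 - (-2/3)*R3:  [    0     1     0  |   7/3   1/2  -1/6 ]
Right block of [I | A^{-1}] is the inverse:
[ -1/2    0  -1/4 ]
[  7/3  1/2  -1/6 ]
[  5/2  1/2  -1/4 ]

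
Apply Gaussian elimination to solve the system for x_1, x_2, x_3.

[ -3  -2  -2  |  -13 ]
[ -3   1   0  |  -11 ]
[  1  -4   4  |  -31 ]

Forward elimination on [A|b]:
R2 <- R2 - (1)*R1:  [ 0  3  2  2 ]
R3 <- R3 - (-1/3)*R1:  [      0   -14/3    10/3  -106/3 ]
R3 <- R3 - (-14/9)*R2:  [      0       0    58/9  -290/9 ]
Row echelon form:
[ -3  -2    -2  |     -13 ]
[  0   3     2  |       2 ]
[  0   0  58/9  |  -290/9 ]
Back-substitution:
x_3 = (-290/9) / (58/9) = -5
x_2 = (2 - (2)*(-5)) / 3 = 4
x_1 = (-13 - (-2)*(4) - (-2)*(-5)) / -3 = 5

(5, 4, -5)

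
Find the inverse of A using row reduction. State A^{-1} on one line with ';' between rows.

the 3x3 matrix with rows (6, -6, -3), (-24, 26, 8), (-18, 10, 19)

Gauss-Jordan on [A | I]:
R1 <- (1/6)*R1:  [    1    -1  -1/2  |   1/6     0     0 ]
R2 <- R2 - (-24)*R1:  [  0   2  -4  |   4   1   0 ]
R3 <- R3 - (-18)*R1:  [  0  -8  10  |   3   0   1 ]
R2 <- (1/2)*R2:  [   0    1   -2  |    2  1/2    0 ]
R1 <- R1 - (-1)*R2:  [    1     0  -5/2  |  13/6   1/2     0 ]
R3 <- R3 - (-8)*R2:  [  0   0  -6  |  19   4   1 ]
R3 <- (1/-6)*R3:  [     0      0      1  |  -19/6   -2/3   -1/6 ]
R1 <- R1 - (-5/2)*R3:  [     1      0      0  |  -23/4   -7/6  -5/12 ]
R2 <- R2 - (-2)*R3:  [     0      1      0  |  -13/3   -5/6   -1/3 ]
Right block of [I | A^{-1}] is the inverse:
[ -23/4  -7/6  -5/12 ]
[ -13/3  -5/6   -1/3 ]
[ -19/6  -2/3   -1/6 ]

inverse = [-23/4 -7/6 -5/12; -13/3 -5/6 -1/3; -19/6 -2/3 -1/6]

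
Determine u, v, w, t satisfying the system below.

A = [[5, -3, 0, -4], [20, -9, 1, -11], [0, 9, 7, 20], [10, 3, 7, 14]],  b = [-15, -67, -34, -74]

Forward elimination on [A|b]:
R2 <- R2 - (4)*R1:  [  0   3   1   5  -7 ]
R4 <- R4 - (2)*R1:  [   0    9    7   22  -44 ]
R3 <- R3 - (3)*R2:  [   0    0    4    5  -13 ]
R4 <- R4 - (3)*R2:  [   0    0    4    7  -23 ]
R4 <- R4 - (1)*R3:  [   0    0    0    2  -10 ]
Row echelon form:
[ 5  -3  0  -4  |  -15 ]
[ 0   3  1   5  |   -7 ]
[ 0   0  4   5  |  -13 ]
[ 0   0  0   2  |  -10 ]
Back-substitution:
t = (-10) / 2 = -5
w = (-13 - (5)*(-5)) / 4 = 3
v = (-7 - (1)*(3) - (5)*(-5)) / 3 = 5
u = (-15 - (-3)*(5) - (-4)*(-5)) / 5 = -4

(-4, 5, 3, -5)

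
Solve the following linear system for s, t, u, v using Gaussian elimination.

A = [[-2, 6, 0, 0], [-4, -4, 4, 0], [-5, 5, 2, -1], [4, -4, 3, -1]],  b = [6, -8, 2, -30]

(-3, 0, -5, 3)

Forward elimination on [A|b]:
R2 <- R2 - (2)*R1:  [   0  -16    4    0  -20 ]
R3 <- R3 - (5/2)*R1:  [   0  -10    2   -1  -13 ]
R4 <- R4 - (-2)*R1:  [   0    8    3   -1  -18 ]
R3 <- R3 - (5/8)*R2:  [    0     0  -1/2    -1  -1/2 ]
R4 <- R4 - (-1/2)*R2:  [   0    0    5   -1  -28 ]
R4 <- R4 - (-10)*R3:  [   0    0    0  -11  -33 ]
Row echelon form:
[ -2    6     0    0  |     6 ]
[  0  -16     4    0  |   -20 ]
[  0    0  -1/2   -1  |  -1/2 ]
[  0    0     0  -11  |   -33 ]
Back-substitution:
v = (-33) / -11 = 3
u = (-1/2 - (-1)*(3)) / (-1/2) = -5
t = (-20 - (4)*(-5)) / -16 = 0
s = (6 - (6)*(0)) / -2 = -3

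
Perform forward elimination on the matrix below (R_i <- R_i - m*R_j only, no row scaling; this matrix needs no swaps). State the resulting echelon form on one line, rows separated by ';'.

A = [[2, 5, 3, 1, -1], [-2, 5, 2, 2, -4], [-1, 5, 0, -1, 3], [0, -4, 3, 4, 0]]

Forward elimination:
R2 <- R2 - (-1)*R1:  [  0  10   5   3  -5 ]
R3 <- R3 - (-1/2)*R1:  [    0  15/2   3/2  -1/2   5/2 ]
R3 <- R3 - (3/4)*R2:  [     0      0   -9/4  -11/4   25/4 ]
R4 <- R4 - (-2/5)*R2:  [    0     0     5  26/5    -2 ]
R4 <- R4 - (-20/9)*R3:  [      0       0       0  -41/45   107/9 ]
Row echelon form:
[ 2   5     3       1     -1 ]
[ 0  10     5       3     -5 ]
[ 0   0  -9/4   -11/4   25/4 ]
[ 0   0     0  -41/45  107/9 ]

REF = [2 5 3 1 -1; 0 10 5 3 -5; 0 0 -9/4 -11/4 25/4; 0 0 0 -41/45 107/9]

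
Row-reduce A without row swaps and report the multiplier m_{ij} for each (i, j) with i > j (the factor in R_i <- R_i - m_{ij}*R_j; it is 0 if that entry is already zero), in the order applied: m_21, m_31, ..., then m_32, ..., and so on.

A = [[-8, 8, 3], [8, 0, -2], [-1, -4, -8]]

Forward elimination:
R2 <- R2 - (-1)*R1:  [ 0  8  1 ]
R3 <- R3 - (1/8)*R1:  [     0     -5  -67/8 ]
R3 <- R3 - (-5/8)*R2:  [     0      0  -31/4 ]
Multipliers (in order of application): m_{21} = -1, m_{31} = 1/8, m_{32} = -5/8

multipliers: -1, 1/8, -5/8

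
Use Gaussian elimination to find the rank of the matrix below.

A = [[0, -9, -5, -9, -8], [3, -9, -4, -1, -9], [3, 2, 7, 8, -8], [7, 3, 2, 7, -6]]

Row reduction:
R1 <-> R2   (pivot in column 1 was zero)
[ 3  -9  -4  -1  -9 ]
[ 0  -9  -5  -9  -8 ]
[ 3   2   7   8  -8 ]
[ 7   3   2   7  -6 ]
R3 <- R3 - (1)*R1:  [  0  11  11   9   1 ]
R4 <- R4 - (7/3)*R1:  [    0    24  34/3  28/3    15 ]
R3 <- R3 - (-11/9)*R2:  [     0      0   44/9     -2  -79/9 ]
R4 <- R4 - (-8/3)*R2:  [     0      0     -2  -44/3  -19/3 ]
R4 <- R4 - (-9/22)*R3:  [       0        0        0  -511/33  -655/66 ]
Row echelon form:
[ 3  -9    -4       -1       -9 ]
[ 0  -9    -5       -9       -8 ]
[ 0   0  44/9       -2    -79/9 ]
[ 0   0     0  -511/33  -655/66 ]
Nonzero rows / pivot columns: 4

rank(A) = 4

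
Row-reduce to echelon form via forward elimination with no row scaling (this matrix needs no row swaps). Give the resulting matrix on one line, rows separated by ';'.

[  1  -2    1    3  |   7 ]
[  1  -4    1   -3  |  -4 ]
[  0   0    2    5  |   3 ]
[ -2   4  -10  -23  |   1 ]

REF = [1 -2 1 3 7; 0 -2 0 -6 -11; 0 0 2 5 3; 0 0 0 3 27]

Forward elimination:
R2 <- R2 - (1)*R1:  [   0   -2    0   -6  -11 ]
R4 <- R4 - (-2)*R1:  [   0    0   -8  -17   15 ]
R4 <- R4 - (-4)*R3:  [  0   0   0   3  27 ]
Row echelon form:
[ 1  -2  1   3  |    7 ]
[ 0  -2  0  -6  |  -11 ]
[ 0   0  2   5  |    3 ]
[ 0   0  0   3  |   27 ]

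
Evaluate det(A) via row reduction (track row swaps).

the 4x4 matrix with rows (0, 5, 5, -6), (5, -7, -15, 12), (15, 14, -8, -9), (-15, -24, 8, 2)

det(A) = 200

Forward elimination:
R1 <-> R2   (pivot in column 1 was zero)
[   5   -7  -15  12 ]
[   0    5    5  -6 ]
[  15   14   -8  -9 ]
[ -15  -24    8   2 ]
R3 <- R3 - (3)*R1:  [   0   35   37  -45 ]
R4 <- R4 - (-3)*R1:  [   0  -45  -37   38 ]
R3 <- R3 - (7)*R2:  [  0   0   2  -3 ]
R4 <- R4 - (-9)*R2:  [   0    0    8  -16 ]
R4 <- R4 - (4)*R3:  [  0   0   0  -4 ]
Upper-triangular form:
[ 5  -7  -15  12 ]
[ 0   5    5  -6 ]
[ 0   0    2  -3 ]
[ 0   0    0  -4 ]
det(A) = (-1)^1 * (5) * (5) * (2) * (-4) = 200  (1 row swap -> sign -1)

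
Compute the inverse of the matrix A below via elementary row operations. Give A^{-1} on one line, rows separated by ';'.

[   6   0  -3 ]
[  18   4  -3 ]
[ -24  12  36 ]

inverse = [5/4 -1/4 1/12; -4 1 -1/4; 13/6 -1/2 1/6]

Gauss-Jordan on [A | I]:
R1 <- (1/6)*R1:  [    1     0  -1/2  |   1/6     0     0 ]
R2 <- R2 - (18)*R1:  [  0   4   6  |  -3   1   0 ]
R3 <- R3 - (-24)*R1:  [  0  12  24  |   4   0   1 ]
R2 <- (1/4)*R2:  [    0     1   3/2  |  -3/4   1/4     0 ]
R3 <- R3 - (12)*R2:  [  0   0   6  |  13  -3   1 ]
R3 <- (1/6)*R3:  [    0     0     1  |  13/6  -1/2   1/6 ]
R1 <- R1 - (-1/2)*R3:  [    1     0     0  |   5/4  -1/4  1/12 ]
R2 <- R2 - (3/2)*R3:  [    0     1     0  |    -4     1  -1/4 ]
Right block of [I | A^{-1}] is the inverse:
[  5/4  -1/4  1/12 ]
[   -4     1  -1/4 ]
[ 13/6  -1/2   1/6 ]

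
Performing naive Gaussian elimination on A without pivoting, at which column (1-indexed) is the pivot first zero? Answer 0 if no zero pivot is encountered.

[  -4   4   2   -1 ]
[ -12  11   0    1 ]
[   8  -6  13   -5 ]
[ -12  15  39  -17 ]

first zero-pivot column = 0

Naive forward elimination:
R2 <- R2 - (3)*R1:  [  0  -1  -6   4 ]
R3 <- R3 - (-2)*R1:  [  0   2  17  -7 ]
R4 <- R4 - (3)*R1:  [   0    3   33  -14 ]
R3 <- R3 - (-2)*R2:  [ 0  0  5  1 ]
R4 <- R4 - (-3)*R2:  [  0   0  15  -2 ]
R4 <- R4 - (3)*R3:  [  0   0   0  -5 ]
All pivots nonzero; naive elimination completes without hitting a zero pivot.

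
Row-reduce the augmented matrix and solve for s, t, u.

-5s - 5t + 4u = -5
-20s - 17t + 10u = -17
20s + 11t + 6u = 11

Forward elimination on [A|b]:
R2 <- R2 - (4)*R1:  [  0   3  -6   3 ]
R3 <- R3 - (-4)*R1:  [  0  -9  22  -9 ]
R3 <- R3 - (-3)*R2:  [ 0  0  4  0 ]
Row echelon form:
[ -5  -5   4  |  -5 ]
[  0   3  -6  |   3 ]
[  0   0   4  |   0 ]
Back-substitution:
u = (0) / 4 = 0
t = (3 - (-6)*(0)) / 3 = 1
s = (-5 - (-5)*(1) - (4)*(0)) / -5 = 0

(0, 1, 0)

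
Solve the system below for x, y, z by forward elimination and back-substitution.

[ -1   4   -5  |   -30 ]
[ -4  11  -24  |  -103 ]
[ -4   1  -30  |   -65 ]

(0, -5, 2)

Forward elimination on [A|b]:
R2 <- R2 - (4)*R1:  [  0  -5  -4  17 ]
R3 <- R3 - (4)*R1:  [   0  -15  -10   55 ]
R3 <- R3 - (3)*R2:  [ 0  0  2  4 ]
Row echelon form:
[ -1   4  -5  |  -30 ]
[  0  -5  -4  |   17 ]
[  0   0   2  |    4 ]
Back-substitution:
z = (4) / 2 = 2
y = (17 - (-4)*(2)) / -5 = -5
x = (-30 - (4)*(-5) - (-5)*(2)) / -1 = 0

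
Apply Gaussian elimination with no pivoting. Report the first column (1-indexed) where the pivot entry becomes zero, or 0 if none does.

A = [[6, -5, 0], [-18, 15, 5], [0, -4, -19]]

first zero-pivot column = 2

Naive forward elimination:
R2 <- R2 - (-3)*R1:  [ 0  0  5 ]
Matrix at this point:
[ 6  -5    0 ]
[ 0   0    5 ]
[ 0  -4  -19 ]
Pivot entry (2,2) is zero but row 3 has -4 in column 2 -> naive elimination stops; a row interchange (e.g. R2 <-> R3) would be required here.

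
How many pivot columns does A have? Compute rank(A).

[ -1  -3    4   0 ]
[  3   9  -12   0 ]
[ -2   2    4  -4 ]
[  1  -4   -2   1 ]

Row reduction:
R2 <- R2 - (-3)*R1:  [ 0  0  0  0 ]
R3 <- R3 - (2)*R1:  [  0   8  -4  -4 ]
R4 <- R4 - (-1)*R1:  [  0  -7   2   1 ]
R2 <-> R3   (pivot in column 2 was zero)
[ -1  -3   4   0 ]
[  0   8  -4  -4 ]
[  0   0   0   0 ]
[  0  -7   2   1 ]
R4 <- R4 - (-7/8)*R2:  [    0     0  -3/2  -5/2 ]
R3 <-> R4   (pivot in column 3 was zero)
[ -1  -3     4     0 ]
[  0   8    -4    -4 ]
[  0   0  -3/2  -5/2 ]
[  0   0     0     0 ]
Row echelon form:
[ -1  -3     4     0 ]
[  0   8    -4    -4 ]
[  0   0  -3/2  -5/2 ]
[  0   0     0     0 ]
Nonzero rows / pivot columns: 3

rank(A) = 3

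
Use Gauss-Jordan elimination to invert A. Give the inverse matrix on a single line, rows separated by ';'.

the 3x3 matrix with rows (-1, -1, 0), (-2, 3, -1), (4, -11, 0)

inverse = [-11/15 0 1/15; -4/15 0 -1/15; 2/3 -1 -1/3]

Gauss-Jordan on [A | I]:
R1 <- (1/-1)*R1:  [  1   1   0  |  -1   0   0 ]
R2 <- R2 - (-2)*R1:  [  0   5  -1  |  -2   1   0 ]
R3 <- R3 - (4)*R1:  [   0  -15    0  |    4    0    1 ]
R2 <- (1/5)*R2:  [    0     1  -1/5  |  -2/5   1/5     0 ]
R1 <- R1 - (1)*R2:  [    1     0   1/5  |  -3/5  -1/5     0 ]
R3 <- R3 - (-15)*R2:  [  0   0  -3  |  -2   3   1 ]
R3 <- (1/-3)*R3:  [    0     0     1  |   2/3    -1  -1/3 ]
R1 <- R1 - (1/5)*R3:  [      1       0       0  |  -11/15       0    1/15 ]
R2 <- R2 - (-1/5)*R3:  [     0      1      0  |  -4/15      0  -1/15 ]
Right block of [I | A^{-1}] is the inverse:
[ -11/15   0   1/15 ]
[  -4/15   0  -1/15 ]
[    2/3  -1   -1/3 ]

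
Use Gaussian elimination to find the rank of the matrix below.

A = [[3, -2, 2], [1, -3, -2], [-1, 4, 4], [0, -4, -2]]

rank(A) = 3

Row reduction:
R2 <- R2 - (1/3)*R1:  [    0  -7/3  -8/3 ]
R3 <- R3 - (-1/3)*R1:  [    0  10/3  14/3 ]
R3 <- R3 - (-10/7)*R2:  [   0    0  6/7 ]
R4 <- R4 - (12/7)*R2:  [    0     0  18/7 ]
R4 <- R4 - (3)*R3:  [ 0  0  0 ]
Row echelon form:
[ 3    -2     2 ]
[ 0  -7/3  -8/3 ]
[ 0     0   6/7 ]
[ 0     0     0 ]
Nonzero rows / pivot columns: 3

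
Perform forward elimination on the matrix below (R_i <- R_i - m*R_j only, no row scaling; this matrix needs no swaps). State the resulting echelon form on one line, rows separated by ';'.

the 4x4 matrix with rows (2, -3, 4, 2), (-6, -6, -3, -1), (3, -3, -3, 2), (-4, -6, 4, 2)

REF = [2 -3 4 2; 0 -15 9 5; 0 0 -81/10 -1/2; 0 0 0 46/27]

Forward elimination:
R2 <- R2 - (-3)*R1:  [   0  -15    9    5 ]
R3 <- R3 - (3/2)*R1:  [   0  3/2   -9   -1 ]
R4 <- R4 - (-2)*R1:  [   0  -12   12    6 ]
R3 <- R3 - (-1/10)*R2:  [      0       0  -81/10    -1/2 ]
R4 <- R4 - (4/5)*R2:  [    0     0  24/5     2 ]
R4 <- R4 - (-16/27)*R3:  [     0      0      0  46/27 ]
Row echelon form:
[ 2   -3       4      2 ]
[ 0  -15       9      5 ]
[ 0    0  -81/10   -1/2 ]
[ 0    0       0  46/27 ]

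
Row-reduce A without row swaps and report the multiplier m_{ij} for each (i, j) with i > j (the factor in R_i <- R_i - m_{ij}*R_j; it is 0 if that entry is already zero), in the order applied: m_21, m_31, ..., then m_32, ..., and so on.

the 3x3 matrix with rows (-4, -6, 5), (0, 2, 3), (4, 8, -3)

multipliers: 0, -1, 1

Forward elimination:
R2: entry in column 1 is already 0 -> m_{21} = 0 (no row operation needed)
R3 <- R3 - (-1)*R1:  [ 0  2  2 ]
R3 <- R3 - (1)*R2:  [  0   0  -1 ]
Multipliers (in order of application): m_{21} = 0, m_{31} = -1, m_{32} = 1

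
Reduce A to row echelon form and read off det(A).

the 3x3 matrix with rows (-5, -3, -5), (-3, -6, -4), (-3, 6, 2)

det(A) = 66

Forward elimination:
R2 <- R2 - (3/5)*R1:  [     0  -21/5     -1 ]
R3 <- R3 - (3/5)*R1:  [    0  39/5     5 ]
R3 <- R3 - (-13/7)*R2:  [    0     0  22/7 ]
Upper-triangular form:
[ -5     -3    -5 ]
[  0  -21/5    -1 ]
[  0      0  22/7 ]
det(A) = (-1)^0 * (-5) * (-21/5) * (22/7) = 66  (0 row swaps -> sign +1)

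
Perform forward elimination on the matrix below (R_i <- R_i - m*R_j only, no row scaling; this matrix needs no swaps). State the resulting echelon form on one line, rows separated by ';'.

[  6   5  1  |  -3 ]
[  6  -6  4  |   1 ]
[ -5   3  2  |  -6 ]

REF = [6 5 1 -3; 0 -11 3 4; 0 0 158/33 -389/66]

Forward elimination:
R2 <- R2 - (1)*R1:  [   0  -11    3    4 ]
R3 <- R3 - (-5/6)*R1:  [     0   43/6   17/6  -17/2 ]
R3 <- R3 - (-43/66)*R2:  [       0        0   158/33  -389/66 ]
Row echelon form:
[ 6    5       1  |       -3 ]
[ 0  -11       3  |        4 ]
[ 0    0  158/33  |  -389/66 ]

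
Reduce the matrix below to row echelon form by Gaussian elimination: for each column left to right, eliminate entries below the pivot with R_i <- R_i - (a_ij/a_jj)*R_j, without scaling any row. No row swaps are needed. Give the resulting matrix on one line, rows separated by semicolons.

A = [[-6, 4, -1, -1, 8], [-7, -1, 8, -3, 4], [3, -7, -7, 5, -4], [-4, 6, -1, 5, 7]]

Forward elimination:
R2 <- R2 - (7/6)*R1:  [     0  -17/3   55/6  -11/6  -16/3 ]
R3 <- R3 - (-1/2)*R1:  [     0     -5  -15/2    9/2      0 ]
R4 <- R4 - (2/3)*R1:  [    0  10/3  -1/3  17/3   5/3 ]
R3 <- R3 - (15/17)*R2:  [       0        0  -265/17   104/17    80/17 ]
R4 <- R4 - (-10/17)*R2:  [      0       0   86/17   78/17  -25/17 ]
R4 <- R4 - (-86/265)*R3:  [        0         0         0  1742/265      3/53 ]
Row echelon form:
[ -6      4       -1        -1      8 ]
[  0  -17/3     55/6     -11/6  -16/3 ]
[  0      0  -265/17    104/17  80/17 ]
[  0      0        0  1742/265   3/53 ]

REF = [-6 4 -1 -1 8; 0 -17/3 55/6 -11/6 -16/3; 0 0 -265/17 104/17 80/17; 0 0 0 1742/265 3/53]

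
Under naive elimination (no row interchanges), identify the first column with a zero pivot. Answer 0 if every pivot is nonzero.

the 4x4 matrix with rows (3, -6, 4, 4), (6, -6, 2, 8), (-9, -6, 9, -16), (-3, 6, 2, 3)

Naive forward elimination:
R2 <- R2 - (2)*R1:  [  0   6  -6   0 ]
R3 <- R3 - (-3)*R1:  [   0  -24   21   -4 ]
R4 <- R4 - (-1)*R1:  [ 0  0  6  7 ]
R3 <- R3 - (-4)*R2:  [  0   0  -3  -4 ]
R4 <- R4 - (-2)*R3:  [  0   0   0  -1 ]
All pivots nonzero; naive elimination completes without hitting a zero pivot.

first zero-pivot column = 0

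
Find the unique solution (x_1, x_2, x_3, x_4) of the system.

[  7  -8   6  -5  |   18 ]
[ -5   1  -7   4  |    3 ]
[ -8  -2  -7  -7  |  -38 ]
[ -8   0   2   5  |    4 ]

Forward elimination on [A|b]:
R2 <- R2 - (-5/7)*R1:  [     0  -33/7  -19/7    3/7  111/7 ]
R3 <- R3 - (-8/7)*R1:  [      0   -78/7    -1/7   -89/7  -122/7 ]
R4 <- R4 - (-8/7)*R1:  [     0  -64/7   62/7   -5/7  172/7 ]
R3 <- R3 - (26/11)*R2:  [       0        0    69/11  -151/11  -604/11 ]
R4 <- R4 - (64/33)*R2:  [      0       0  466/33  -17/11  -68/11 ]
R4 <- R4 - (466/207)*R3:  [         0          0          0   6077/207  24308/207 ]
Row echelon form:
[ 7     -8      6        -5  |         18 ]
[ 0  -33/7  -19/7       3/7  |      111/7 ]
[ 0      0  69/11   -151/11  |    -604/11 ]
[ 0      0      0  6077/207  |  24308/207 ]
Back-substitution:
x_4 = (24308/207) / (6077/207) = 4
x_3 = (-604/11 - (-151/11)*(4)) / (69/11) = 0
x_2 = (111/7 - (-19/7)*(0) - (3/7)*(4)) / (-33/7) = -3
x_1 = (18 - (-8)*(-3) - (6)*(0) - (-5)*(4)) / 7 = 2

(2, -3, 0, 4)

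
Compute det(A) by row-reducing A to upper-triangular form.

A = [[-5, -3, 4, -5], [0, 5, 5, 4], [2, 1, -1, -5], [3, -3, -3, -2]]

Forward elimination:
R3 <- R3 - (-2/5)*R1:  [    0  -1/5   3/5    -7 ]
R4 <- R4 - (-3/5)*R1:  [     0  -24/5   -3/5     -5 ]
R3 <- R3 - (-1/25)*R2:  [       0        0      4/5  -171/25 ]
R4 <- R4 - (-24/25)*R2:  [      0       0    21/5  -29/25 ]
R4 <- R4 - (21/4)*R3:  [     0      0      0  139/4 ]
Upper-triangular form:
[ -5  -3    4       -5 ]
[  0   5    5        4 ]
[  0   0  4/5  -171/25 ]
[  0   0    0    139/4 ]
det(A) = (-1)^0 * (-5) * (5) * (4/5) * (139/4) = -695  (0 row swaps -> sign +1)

det(A) = -695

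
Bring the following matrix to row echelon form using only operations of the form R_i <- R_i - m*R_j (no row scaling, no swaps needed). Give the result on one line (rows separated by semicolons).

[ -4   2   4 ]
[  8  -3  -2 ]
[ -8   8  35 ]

REF = [-4 2 4; 0 1 6; 0 0 3]

Forward elimination:
R2 <- R2 - (-2)*R1:  [ 0  1  6 ]
R3 <- R3 - (2)*R1:  [  0   4  27 ]
R3 <- R3 - (4)*R2:  [ 0  0  3 ]
Row echelon form:
[ -4  2  4 ]
[  0  1  6 ]
[  0  0  3 ]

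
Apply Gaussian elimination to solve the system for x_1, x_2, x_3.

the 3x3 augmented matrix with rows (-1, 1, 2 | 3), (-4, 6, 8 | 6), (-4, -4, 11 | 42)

(-2, -3, 2)

Forward elimination on [A|b]:
R2 <- R2 - (4)*R1:  [  0   2   0  -6 ]
R3 <- R3 - (4)*R1:  [  0  -8   3  30 ]
R3 <- R3 - (-4)*R2:  [ 0  0  3  6 ]
Row echelon form:
[ -1  1  2  |   3 ]
[  0  2  0  |  -6 ]
[  0  0  3  |   6 ]
Back-substitution:
x_3 = (6) / 3 = 2
x_2 = (-6) / 2 = -3
x_1 = (3 - (1)*(-3) - (2)*(2)) / -1 = -2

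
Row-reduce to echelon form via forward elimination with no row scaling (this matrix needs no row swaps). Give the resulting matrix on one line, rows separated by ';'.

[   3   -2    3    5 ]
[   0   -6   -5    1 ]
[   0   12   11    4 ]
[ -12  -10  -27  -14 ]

Forward elimination:
R4 <- R4 - (-4)*R1:  [   0  -18  -15    6 ]
R3 <- R3 - (-2)*R2:  [ 0  0  1  6 ]
R4 <- R4 - (3)*R2:  [ 0  0  0  3 ]
Row echelon form:
[ 3  -2   3  5 ]
[ 0  -6  -5  1 ]
[ 0   0   1  6 ]
[ 0   0   0  3 ]

REF = [3 -2 3 5; 0 -6 -5 1; 0 0 1 6; 0 0 0 3]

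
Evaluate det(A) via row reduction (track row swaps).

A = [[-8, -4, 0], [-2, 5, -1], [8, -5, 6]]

det(A) = -216

Forward elimination:
R2 <- R2 - (1/4)*R1:  [  0   6  -1 ]
R3 <- R3 - (-1)*R1:  [  0  -9   6 ]
R3 <- R3 - (-3/2)*R2:  [   0    0  9/2 ]
Upper-triangular form:
[ -8  -4    0 ]
[  0   6   -1 ]
[  0   0  9/2 ]
det(A) = (-1)^0 * (-8) * (6) * (9/2) = -216  (0 row swaps -> sign +1)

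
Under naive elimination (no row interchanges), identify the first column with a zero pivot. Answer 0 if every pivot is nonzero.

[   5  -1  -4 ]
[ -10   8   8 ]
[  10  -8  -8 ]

Naive forward elimination:
R2 <- R2 - (-2)*R1:  [ 0  6  0 ]
R3 <- R3 - (2)*R1:  [  0  -6   0 ]
R3 <- R3 - (-1)*R2:  [ 0  0  0 ]
Matrix at this point:
[ 5  -1  -4 ]
[ 0   6   0 ]
[ 0   0   0 ]
Pivot entry (3,3) in the last row is zero and there are no rows below to swap with -> zero pivot in column 3 (A is singular).

first zero-pivot column = 3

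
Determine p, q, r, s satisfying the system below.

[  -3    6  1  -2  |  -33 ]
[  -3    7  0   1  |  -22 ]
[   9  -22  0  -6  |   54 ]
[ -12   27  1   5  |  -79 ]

Forward elimination on [A|b]:
R2 <- R2 - (1)*R1:  [  0   1  -1   3  11 ]
R3 <- R3 - (-3)*R1:  [   0   -4    3  -12  -45 ]
R4 <- R4 - (4)*R1:  [  0   3  -3  13  53 ]
R3 <- R3 - (-4)*R2:  [  0   0  -1   0  -1 ]
R4 <- R4 - (3)*R2:  [  0   0   0   4  20 ]
Row echelon form:
[ -3  6   1  -2  |  -33 ]
[  0  1  -1   3  |   11 ]
[  0  0  -1   0  |   -1 ]
[  0  0   0   4  |   20 ]
Back-substitution:
s = (20) / 4 = 5
r = (-1) / -1 = 1
q = (11 - (-1)*(1) - (3)*(5)) / 1 = -3
p = (-33 - (6)*(-3) - (1)*(1) - (-2)*(5)) / -3 = 2

(2, -3, 1, 5)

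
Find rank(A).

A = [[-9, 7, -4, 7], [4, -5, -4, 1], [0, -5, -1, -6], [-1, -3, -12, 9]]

rank(A) = 3

Row reduction:
R2 <- R2 - (-4/9)*R1:  [     0  -17/9  -52/9   37/9 ]
R4 <- R4 - (1/9)*R1:  [      0   -34/9  -104/9    74/9 ]
R3 <- R3 - (45/17)*R2:  [       0        0   243/17  -287/17 ]
R4 <- R4 - (2)*R2:  [ 0  0  0  0 ]
Row echelon form:
[ -9      7      -4        7 ]
[  0  -17/9   -52/9     37/9 ]
[  0      0  243/17  -287/17 ]
[  0      0       0        0 ]
Nonzero rows / pivot columns: 3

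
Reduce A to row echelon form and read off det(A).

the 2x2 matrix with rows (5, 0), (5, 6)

det(A) = 30

Forward elimination:
R2 <- R2 - (1)*R1:  [ 0  6 ]
Upper-triangular form:
[ 5  0 ]
[ 0  6 ]
det(A) = (-1)^0 * (5) * (6) = 30  (0 row swaps -> sign +1)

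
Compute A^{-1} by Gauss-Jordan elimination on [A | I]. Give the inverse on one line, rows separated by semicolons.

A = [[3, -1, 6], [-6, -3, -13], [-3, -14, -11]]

inverse = [-149/30 -19/6 31/30; -9/10 -1/2 1/10; 5/2 3/2 -1/2]

Gauss-Jordan on [A | I]:
R1 <- (1/3)*R1:  [    1  -1/3     2  |   1/3     0     0 ]
R2 <- R2 - (-6)*R1:  [  0  -5  -1  |   2   1   0 ]
R3 <- R3 - (-3)*R1:  [   0  -15   -5  |    1    0    1 ]
R2 <- (1/-5)*R2:  [    0     1   1/5  |  -2/5  -1/5     0 ]
R1 <- R1 - (-1/3)*R2:  [     1      0  31/15  |    1/5  -1/15      0 ]
R3 <- R3 - (-15)*R2:  [  0   0  -2  |  -5  -3   1 ]
R3 <- (1/-2)*R3:  [    0     0     1  |   5/2   3/2  -1/2 ]
R1 <- R1 - (31/15)*R3:  [       1        0        0  |  -149/30    -19/6    31/30 ]
R2 <- R2 - (1/5)*R3:  [     0      1      0  |  -9/10   -1/2   1/10 ]
Right block of [I | A^{-1}] is the inverse:
[ -149/30  -19/6  31/30 ]
[   -9/10   -1/2   1/10 ]
[     5/2    3/2   -1/2 ]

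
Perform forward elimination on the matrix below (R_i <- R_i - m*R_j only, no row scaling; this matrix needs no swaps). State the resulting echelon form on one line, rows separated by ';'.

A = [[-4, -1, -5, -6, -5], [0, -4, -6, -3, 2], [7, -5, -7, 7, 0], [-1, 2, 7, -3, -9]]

Forward elimination:
R3 <- R3 - (-7/4)*R1:  [     0  -27/4  -63/4   -7/2  -35/4 ]
R4 <- R4 - (1/4)*R1:  [     0    9/4   33/4   -3/2  -31/4 ]
R3 <- R3 - (27/16)*R2:  [     0      0  -45/8  25/16  -97/8 ]
R4 <- R4 - (-9/16)*R2:  [      0       0    39/8  -51/16   -53/8 ]
R4 <- R4 - (-13/15)*R3:  [       0        0        0    -11/6  -257/15 ]
Row echelon form:
[ -4  -1     -5     -6       -5 ]
[  0  -4     -6     -3        2 ]
[  0   0  -45/8  25/16    -97/8 ]
[  0   0      0  -11/6  -257/15 ]

REF = [-4 -1 -5 -6 -5; 0 -4 -6 -3 2; 0 0 -45/8 25/16 -97/8; 0 0 0 -11/6 -257/15]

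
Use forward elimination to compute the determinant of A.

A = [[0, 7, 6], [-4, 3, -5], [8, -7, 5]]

Forward elimination:
R1 <-> R2   (pivot in column 1 was zero)
[ -4   3  -5 ]
[  0   7   6 ]
[  8  -7   5 ]
R3 <- R3 - (-2)*R1:  [  0  -1  -5 ]
R3 <- R3 - (-1/7)*R2:  [     0      0  -29/7 ]
Upper-triangular form:
[ -4  3     -5 ]
[  0  7      6 ]
[  0  0  -29/7 ]
det(A) = (-1)^1 * (-4) * (7) * (-29/7) = -116  (1 row swap -> sign -1)

det(A) = -116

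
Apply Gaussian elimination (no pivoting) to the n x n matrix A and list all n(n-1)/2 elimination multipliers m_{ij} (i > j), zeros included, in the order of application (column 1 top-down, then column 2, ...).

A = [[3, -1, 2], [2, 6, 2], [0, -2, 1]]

Forward elimination:
R2 <- R2 - (2/3)*R1:  [    0  20/3   2/3 ]
R3: entry in column 1 is already 0 -> m_{31} = 0 (no row operation needed)
R3 <- R3 - (-3/10)*R2:  [   0    0  6/5 ]
Multipliers (in order of application): m_{21} = 2/3, m_{31} = 0, m_{32} = -3/10

multipliers: 2/3, 0, -3/10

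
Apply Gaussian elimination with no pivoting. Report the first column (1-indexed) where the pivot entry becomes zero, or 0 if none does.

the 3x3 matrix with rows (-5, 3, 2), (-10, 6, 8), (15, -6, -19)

first zero-pivot column = 2

Naive forward elimination:
R2 <- R2 - (2)*R1:  [ 0  0  4 ]
R3 <- R3 - (-3)*R1:  [   0    3  -13 ]
Matrix at this point:
[ -5  3    2 ]
[  0  0    4 ]
[  0  3  -13 ]
Pivot entry (2,2) is zero but row 3 has 3 in column 2 -> naive elimination stops; a row interchange (e.g. R2 <-> R3) would be required here.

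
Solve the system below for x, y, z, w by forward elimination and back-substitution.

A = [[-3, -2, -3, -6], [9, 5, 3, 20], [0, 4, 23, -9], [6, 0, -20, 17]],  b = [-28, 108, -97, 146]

(3, 2, -3, 4)

Forward elimination on [A|b]:
R2 <- R2 - (-3)*R1:  [  0  -1  -6   2  24 ]
R4 <- R4 - (-2)*R1:  [   0   -4  -26    5   90 ]
R3 <- R3 - (-4)*R2:  [  0   0  -1  -1  -1 ]
R4 <- R4 - (4)*R2:  [  0   0  -2  -3  -6 ]
R4 <- R4 - (2)*R3:  [  0   0   0  -1  -4 ]
Row echelon form:
[ -3  -2  -3  -6  |  -28 ]
[  0  -1  -6   2  |   24 ]
[  0   0  -1  -1  |   -1 ]
[  0   0   0  -1  |   -4 ]
Back-substitution:
w = (-4) / -1 = 4
z = (-1 - (-1)*(4)) / -1 = -3
y = (24 - (-6)*(-3) - (2)*(4)) / -1 = 2
x = (-28 - (-2)*(2) - (-3)*(-3) - (-6)*(4)) / -3 = 3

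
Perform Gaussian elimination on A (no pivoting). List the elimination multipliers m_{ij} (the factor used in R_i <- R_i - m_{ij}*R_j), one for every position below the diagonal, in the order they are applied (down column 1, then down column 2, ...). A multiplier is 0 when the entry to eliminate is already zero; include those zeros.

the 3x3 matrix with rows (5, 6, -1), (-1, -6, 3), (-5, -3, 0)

Forward elimination:
R2 <- R2 - (-1/5)*R1:  [     0  -24/5   14/5 ]
R3 <- R3 - (-1)*R1:  [  0   3  -1 ]
R3 <- R3 - (-5/8)*R2:  [   0    0  3/4 ]
Multipliers (in order of application): m_{21} = -1/5, m_{31} = -1, m_{32} = -5/8

multipliers: -1/5, -1, -5/8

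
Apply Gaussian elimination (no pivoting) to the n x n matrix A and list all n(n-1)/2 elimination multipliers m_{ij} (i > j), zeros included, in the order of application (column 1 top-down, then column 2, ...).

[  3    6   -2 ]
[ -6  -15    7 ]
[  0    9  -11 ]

Forward elimination:
R2 <- R2 - (-2)*R1:  [  0  -3   3 ]
R3: entry in column 1 is already 0 -> m_{31} = 0 (no row operation needed)
R3 <- R3 - (-3)*R2:  [  0   0  -2 ]
Multipliers (in order of application): m_{21} = -2, m_{31} = 0, m_{32} = -3

multipliers: -2, 0, -3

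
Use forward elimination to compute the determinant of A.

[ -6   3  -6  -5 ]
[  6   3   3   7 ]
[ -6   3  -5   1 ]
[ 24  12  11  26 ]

det(A) = -144

Forward elimination:
R2 <- R2 - (-1)*R1:  [  0   6  -3   2 ]
R3 <- R3 - (1)*R1:  [ 0  0  1  6 ]
R4 <- R4 - (-4)*R1:  [   0   24  -13    6 ]
R4 <- R4 - (4)*R2:  [  0   0  -1  -2 ]
R4 <- R4 - (-1)*R3:  [ 0  0  0  4 ]
Upper-triangular form:
[ -6  3  -6  -5 ]
[  0  6  -3   2 ]
[  0  0   1   6 ]
[  0  0   0   4 ]
det(A) = (-1)^0 * (-6) * (6) * (1) * (4) = -144  (0 row swaps -> sign +1)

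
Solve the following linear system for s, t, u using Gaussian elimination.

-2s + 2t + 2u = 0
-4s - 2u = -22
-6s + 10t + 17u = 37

Forward elimination on [A|b]:
R2 <- R2 - (2)*R1:  [   0   -4   -6  -22 ]
R3 <- R3 - (3)*R1:  [  0   4  11  37 ]
R3 <- R3 - (-1)*R2:  [  0   0   5  15 ]
Row echelon form:
[ -2   2   2  |    0 ]
[  0  -4  -6  |  -22 ]
[  0   0   5  |   15 ]
Back-substitution:
u = (15) / 5 = 3
t = (-22 - (-6)*(3)) / -4 = 1
s = (0 - (2)*(1) - (2)*(3)) / -2 = 4

(4, 1, 3)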